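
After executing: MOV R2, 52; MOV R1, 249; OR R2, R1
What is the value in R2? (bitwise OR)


Register state trace:
  MOV R2, 52  → R2 = 52 (0b00110100)
  MOV R1, 249  → R1 = 249 (0b11111001)
  OR R2, R1   → R2 = 52 OR 249 = 253 (0b11111101)
Final: R2 = 253

253


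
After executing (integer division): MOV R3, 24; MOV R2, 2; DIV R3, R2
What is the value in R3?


Register state trace:
  MOV R3, 24  → R3 = 24
  MOV R2, 2  → R2 = 2
  DIV R3, R2  → R3 = 24 // 2 = 12
Final: R3 = 12

12


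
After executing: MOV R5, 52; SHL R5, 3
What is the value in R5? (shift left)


Register state trace:
  MOV R5, 52  → R5 = 52
  SHL R5, 3  → R5 = 52 << 3 = 52 * 2^3 = 416
Final: R5 = 416

416


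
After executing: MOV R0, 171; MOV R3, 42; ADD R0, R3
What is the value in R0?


Register state trace:
  MOV R0, 171  → R0 = 171
  MOV R3, 42  → R3 = 42
  ADD R0, R3  → R0 = 171 + 42 = 213
Final: R0 = 213

213


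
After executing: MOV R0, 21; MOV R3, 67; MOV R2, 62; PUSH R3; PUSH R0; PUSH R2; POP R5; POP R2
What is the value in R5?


Stack trace (top is rightmost):
  MOV R0, 21  → R0 = 21
  MOV R3, 67  → R3 = 67
  MOV R2, 62  → R2 = 62
  PUSH R3  → stack: [67]
  PUSH R0  → stack: [67, 21]
  PUSH R2  → stack: [67, 21, 62]
  POP R5  → R5 = 62, stack: [67, 21]
  POP R2  → R2 = 21, stack: [67]
Final: R5 = 62

62


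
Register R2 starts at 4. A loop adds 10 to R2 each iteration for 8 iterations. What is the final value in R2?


Starting value: R2 = 4
  Iter 1: R2 = 4 + 10 = 14
  Iter 2: R2 = 14 + 10 = 24
  Iter 3: R2 = 24 + 10 = 34
  Iter 4: R2 = 34 + 10 = 44
  Iter 5: R2 = 44 + 10 = 54
  Iter 6: R2 = 54 + 10 = 64
  Iter 7: R2 = 64 + 10 = 74
  Iter 8: R2 = 74 + 10 = 84
Final: R2 = 84

84


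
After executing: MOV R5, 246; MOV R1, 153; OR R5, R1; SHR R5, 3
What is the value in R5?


Register state trace:
  MOV R5, 246  → R5 = 246 (0b11110110)
  MOV R1, 153  → R1 = 153 (0b10011001)
  OR R5, R1  → R5 = 246 OR 153 = 255 (0b11111111)
  SHR R5, 3  → R5 = 255 >> 3 = 31
Final: R5 = 31

31


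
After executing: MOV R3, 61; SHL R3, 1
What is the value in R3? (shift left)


Register state trace:
  MOV R3, 61  → R3 = 61
  SHL R3, 1  → R3 = 61 << 1 = 61 * 2^1 = 122
Final: R3 = 122

122


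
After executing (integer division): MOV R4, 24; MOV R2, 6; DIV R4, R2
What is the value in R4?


Register state trace:
  MOV R4, 24  → R4 = 24
  MOV R2, 6  → R2 = 6
  DIV R4, R2  → R4 = 24 // 6 = 4
Final: R4 = 4

4


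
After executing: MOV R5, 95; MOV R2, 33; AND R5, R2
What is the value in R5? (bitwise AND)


Register state trace:
  MOV R5, 95  → R5 = 95 (0b01011111)
  MOV R2, 33  → R2 = 33 (0b00100001)
  AND R5, R2  → R5 = 95 AND 33 = 1 (0b00000001)
Final: R5 = 1

1


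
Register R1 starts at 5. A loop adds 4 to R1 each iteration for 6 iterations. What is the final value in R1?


Starting value: R1 = 5
  Iter 1: R1 = 5 + 4 = 9
  Iter 2: R1 = 9 + 4 = 13
  Iter 3: R1 = 13 + 4 = 17
  Iter 4: R1 = 17 + 4 = 21
  Iter 5: R1 = 21 + 4 = 25
  Iter 6: R1 = 25 + 4 = 29
Final: R1 = 29

29


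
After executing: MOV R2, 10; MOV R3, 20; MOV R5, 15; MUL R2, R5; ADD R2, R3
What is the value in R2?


Register state trace:
  MOV R2, 10  → R2 = 10
  MOV R3, 20  → R3 = 20
  MOV R5, 15  → R5 = 15
  MUL R2, R5  → R2 = 10 * 15 = 150
  ADD R2, R3  → R2 = 150 + 20 = 170
Final: R2 = 170

170


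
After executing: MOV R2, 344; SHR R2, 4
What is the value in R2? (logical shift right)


Register state trace:
  MOV R2, 344  → R2 = 344
  SHR R2, 4  → R2 = 344 >> 4 = 344 // 2^4 = 21
Final: R2 = 21

21


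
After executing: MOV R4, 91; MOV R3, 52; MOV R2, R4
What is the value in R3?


Register state trace:
  MOV R4, 91  → R4 = 91
  MOV R3, 52  → R3 = 52
  MOV R2, R4  → R2 = 91
Final: R3 = 52

52


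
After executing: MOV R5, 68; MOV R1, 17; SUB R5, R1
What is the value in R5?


Register state trace:
  MOV R5, 68  → R5 = 68
  MOV R1, 17  → R1 = 17
  SUB R5, R1  → R5 = 68 - 17 = 51
Final: R5 = 51

51


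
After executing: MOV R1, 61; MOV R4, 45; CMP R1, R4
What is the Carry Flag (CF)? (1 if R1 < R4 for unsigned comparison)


Register state trace:
  MOV R1, 61  → R1 = 61
  MOV R4, 45  → R4 = 45
  CMP R1, R4  → unsigned 61 - 45: no borrow
  61 >= 45, so CF = 0
CF = 0

0


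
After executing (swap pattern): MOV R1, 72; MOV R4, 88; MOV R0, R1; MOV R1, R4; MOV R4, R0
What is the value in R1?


Register state trace (swap pattern):
  MOV R1, 72  → R1 = 72
  MOV R4, 88  → R4 = 88
  MOV R0, R1  → R0 = 72  (save R1)
  MOV R1, R4  → R1 = 88  (R1 gets R4's value)
  MOV R4, R0  → R4 = 72  (R4 gets saved value)
Final: R1 = 88

88


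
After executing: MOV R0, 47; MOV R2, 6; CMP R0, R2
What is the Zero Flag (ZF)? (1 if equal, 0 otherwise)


Register state trace:
  MOV R0, 47  → R0 = 47
  MOV R2, 6  → R2 = 6
  CMP R0, R2  → computes 47 - 6 = 41
  Result is nonzero, so values are not equal
ZF = 0

0


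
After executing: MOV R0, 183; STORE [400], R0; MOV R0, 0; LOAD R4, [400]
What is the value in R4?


Register and memory trace:
  MOV R0, 183  → R0 = 183
  STORE [400], R0  → mem[400] = 183
  MOV R0, 0  → R0 = 0
  LOAD R4, [400]  → R4 = mem[400] = 183
Final: R4 = 183

183


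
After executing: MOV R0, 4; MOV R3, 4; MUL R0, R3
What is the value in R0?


Register state trace:
  MOV R0, 4  → R0 = 4
  MOV R3, 4  → R3 = 4
  MUL R0, R3  → R0 = 4 * 4 = 16
Final: R0 = 16

16


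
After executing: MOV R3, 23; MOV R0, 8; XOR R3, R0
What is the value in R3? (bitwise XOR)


Register state trace:
  MOV R3, 23  → R3 = 23 (0b00010111)
  MOV R0, 8  → R0 = 8 (0b00001000)
  XOR R3, R0  → R3 = 23 XOR 8 = 31 (0b00011111)
Final: R3 = 31

31


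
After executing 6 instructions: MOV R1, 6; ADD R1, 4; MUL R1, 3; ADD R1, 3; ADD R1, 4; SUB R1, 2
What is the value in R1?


Register state trace:
  MOV R1, 6  → R1 = 6
  ADD R1, 4  → R1 = 6 + 4 = 10
  MUL R1, 3  → R1 = 10 * 3 = 30
  ADD R1, 3  → R1 = 30 + 3 = 33
  ADD R1, 4  → R1 = 33 + 4 = 37
  SUB R1, 2  → R1 = 37 - 2 = 35
Final: R1 = 35

35


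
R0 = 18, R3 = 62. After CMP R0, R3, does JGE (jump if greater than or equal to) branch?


Trace:
  R0 = 18, R3 = 62
  CMP R0, R3  → compares 18 vs 62
  JGE checks: is 18 greater than or equal to 62?
  18 < 62, so condition is false
Branch taken: No

No


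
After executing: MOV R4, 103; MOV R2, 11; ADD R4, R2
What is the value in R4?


Register state trace:
  MOV R4, 103  → R4 = 103
  MOV R2, 11  → R2 = 11
  ADD R4, R2  → R4 = 103 + 11 = 114
Final: R4 = 114

114


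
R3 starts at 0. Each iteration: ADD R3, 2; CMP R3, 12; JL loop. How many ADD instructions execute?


Loop trace (R3 starts at 0, target 12, step 2):
  ADD #1: R3 = 0 + 2 = 2  → 2 < 12, loop
  ADD #2: R3 = 2 + 2 = 4  → 4 < 12, loop
  ADD #3: R3 = 4 + 2 = 6  → 6 < 12, loop
  ADD #4: R3 = 6 + 2 = 8  → 8 < 12, loop
  ADD #5: R3 = 8 + 2 = 10  → 10 < 12, loop
  ADD #6: R3 = 10 + 2 = 12  → 12 >= 12, exit
Total ADD instructions: 6

6


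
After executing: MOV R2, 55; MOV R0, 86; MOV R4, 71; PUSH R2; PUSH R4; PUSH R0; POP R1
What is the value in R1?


Stack trace (top is rightmost):
  MOV R2, 55  → R2 = 55
  MOV R0, 86  → R0 = 86
  MOV R4, 71  → R4 = 71
  PUSH R2  → stack: [55]
  PUSH R4  → stack: [55, 71]
  PUSH R0  → stack: [55, 71, 86]
  POP R1  → R1 = 86, stack: [55, 71]
Final: R1 = 86

86


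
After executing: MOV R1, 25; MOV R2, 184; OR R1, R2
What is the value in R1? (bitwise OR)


Register state trace:
  MOV R1, 25  → R1 = 25 (0b00011001)
  MOV R2, 184  → R2 = 184 (0b10111000)
  OR R1, R2   → R1 = 25 OR 184 = 185 (0b10111001)
Final: R1 = 185

185


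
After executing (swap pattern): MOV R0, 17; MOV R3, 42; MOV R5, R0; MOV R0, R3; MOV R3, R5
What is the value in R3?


Register state trace (swap pattern):
  MOV R0, 17  → R0 = 17
  MOV R3, 42  → R3 = 42
  MOV R5, R0  → R5 = 17  (save R0)
  MOV R0, R3  → R0 = 42  (R0 gets R3's value)
  MOV R3, R5  → R3 = 17  (R3 gets saved value)
Final: R3 = 17

17


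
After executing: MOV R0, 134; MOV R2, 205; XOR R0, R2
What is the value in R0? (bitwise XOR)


Register state trace:
  MOV R0, 134  → R0 = 134 (0b10000110)
  MOV R2, 205  → R2 = 205 (0b11001101)
  XOR R0, R2  → R0 = 134 XOR 205 = 75 (0b01001011)
Final: R0 = 75

75


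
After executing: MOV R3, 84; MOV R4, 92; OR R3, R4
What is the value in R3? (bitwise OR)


Register state trace:
  MOV R3, 84  → R3 = 84 (0b01010100)
  MOV R4, 92  → R4 = 92 (0b01011100)
  OR R3, R4   → R3 = 84 OR 92 = 92 (0b01011100)
Final: R3 = 92

92


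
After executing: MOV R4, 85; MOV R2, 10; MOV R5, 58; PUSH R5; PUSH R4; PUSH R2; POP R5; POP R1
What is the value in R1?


Stack trace (top is rightmost):
  MOV R4, 85  → R4 = 85
  MOV R2, 10  → R2 = 10
  MOV R5, 58  → R5 = 58
  PUSH R5  → stack: [58]
  PUSH R4  → stack: [58, 85]
  PUSH R2  → stack: [58, 85, 10]
  POP R5  → R5 = 10, stack: [58, 85]
  POP R1  → R1 = 85, stack: [58]
Final: R1 = 85

85


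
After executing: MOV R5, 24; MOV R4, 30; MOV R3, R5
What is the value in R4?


Register state trace:
  MOV R5, 24  → R5 = 24
  MOV R4, 30  → R4 = 30
  MOV R3, R5  → R3 = 24
Final: R4 = 30

30


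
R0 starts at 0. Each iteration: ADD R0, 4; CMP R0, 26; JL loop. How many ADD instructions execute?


Loop trace (R0 starts at 0, target 26, step 4):
  ADD #1: R0 = 0 + 4 = 4  → 4 < 26, loop
  ADD #2: R0 = 4 + 4 = 8  → 8 < 26, loop
  ADD #3: R0 = 8 + 4 = 12  → 12 < 26, loop
  ADD #4: R0 = 12 + 4 = 16  → 16 < 26, loop
  ADD #5: R0 = 16 + 4 = 20  → 20 < 26, loop
  ADD #6: R0 = 20 + 4 = 24  → 24 < 26, loop
  ADD #7: R0 = 24 + 4 = 28  → 28 >= 26, exit
Total ADD instructions: 7

7


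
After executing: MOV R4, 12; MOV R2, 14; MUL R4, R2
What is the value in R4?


Register state trace:
  MOV R4, 12  → R4 = 12
  MOV R2, 14  → R2 = 14
  MUL R4, R2  → R4 = 12 * 14 = 168
Final: R4 = 168

168


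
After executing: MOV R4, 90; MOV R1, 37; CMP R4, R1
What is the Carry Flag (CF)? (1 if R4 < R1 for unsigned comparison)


Register state trace:
  MOV R4, 90  → R4 = 90
  MOV R1, 37  → R1 = 37
  CMP R4, R1  → unsigned 90 - 37: no borrow
  90 >= 37, so CF = 0
CF = 0

0


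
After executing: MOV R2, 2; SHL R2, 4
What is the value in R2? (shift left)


Register state trace:
  MOV R2, 2  → R2 = 2
  SHL R2, 4  → R2 = 2 << 4 = 2 * 2^4 = 32
Final: R2 = 32

32


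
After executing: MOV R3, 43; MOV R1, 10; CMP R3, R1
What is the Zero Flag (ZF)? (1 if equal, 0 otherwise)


Register state trace:
  MOV R3, 43  → R3 = 43
  MOV R1, 10  → R1 = 10
  CMP R3, R1  → computes 43 - 10 = 33
  Result is nonzero, so values are not equal
ZF = 0

0


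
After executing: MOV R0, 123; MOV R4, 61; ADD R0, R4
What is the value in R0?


Register state trace:
  MOV R0, 123  → R0 = 123
  MOV R4, 61  → R4 = 61
  ADD R0, R4  → R0 = 123 + 61 = 184
Final: R0 = 184

184


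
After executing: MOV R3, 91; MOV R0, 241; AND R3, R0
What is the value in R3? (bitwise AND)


Register state trace:
  MOV R3, 91  → R3 = 91 (0b01011011)
  MOV R0, 241  → R0 = 241 (0b11110001)
  AND R3, R0  → R3 = 91 AND 241 = 81 (0b01010001)
Final: R3 = 81

81


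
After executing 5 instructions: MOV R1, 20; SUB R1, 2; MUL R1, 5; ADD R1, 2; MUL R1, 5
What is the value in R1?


Register state trace:
  MOV R1, 20  → R1 = 20
  SUB R1, 2  → R1 = 20 - 2 = 18
  MUL R1, 5  → R1 = 18 * 5 = 90
  ADD R1, 2  → R1 = 90 + 2 = 92
  MUL R1, 5  → R1 = 92 * 5 = 460
Final: R1 = 460

460


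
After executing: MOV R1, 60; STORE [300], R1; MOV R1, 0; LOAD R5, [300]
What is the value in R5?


Register and memory trace:
  MOV R1, 60  → R1 = 60
  STORE [300], R1  → mem[300] = 60
  MOV R1, 0  → R1 = 0
  LOAD R5, [300]  → R5 = mem[300] = 60
Final: R5 = 60

60


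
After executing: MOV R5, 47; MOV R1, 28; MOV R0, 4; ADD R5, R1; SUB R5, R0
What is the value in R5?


Register state trace:
  MOV R5, 47  → R5 = 47
  MOV R1, 28  → R1 = 28
  MOV R0, 4  → R0 = 4
  ADD R5, R1  → R5 = 47 + 28 = 75
  SUB R5, R0  → R5 = 75 - 4 = 71
Final: R5 = 71

71


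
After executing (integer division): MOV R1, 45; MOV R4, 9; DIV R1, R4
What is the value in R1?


Register state trace:
  MOV R1, 45  → R1 = 45
  MOV R4, 9  → R4 = 9
  DIV R1, R4  → R1 = 45 // 9 = 5
Final: R1 = 5

5


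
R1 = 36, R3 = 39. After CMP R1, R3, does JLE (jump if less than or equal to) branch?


Trace:
  R1 = 36, R3 = 39
  CMP R1, R3  → compares 36 vs 39
  JLE checks: is 36 less than or equal to 39?
  36 < 39, so condition is true
Branch taken: Yes

Yes


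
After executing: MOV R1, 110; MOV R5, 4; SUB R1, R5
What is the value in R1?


Register state trace:
  MOV R1, 110  → R1 = 110
  MOV R5, 4  → R5 = 4
  SUB R1, R5  → R1 = 110 - 4 = 106
Final: R1 = 106

106


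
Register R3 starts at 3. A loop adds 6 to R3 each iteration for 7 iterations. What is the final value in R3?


Starting value: R3 = 3
  Iter 1: R3 = 3 + 6 = 9
  Iter 2: R3 = 9 + 6 = 15
  Iter 3: R3 = 15 + 6 = 21
  Iter 4: R3 = 21 + 6 = 27
  Iter 5: R3 = 27 + 6 = 33
  Iter 6: R3 = 33 + 6 = 39
  Iter 7: R3 = 39 + 6 = 45
Final: R3 = 45

45


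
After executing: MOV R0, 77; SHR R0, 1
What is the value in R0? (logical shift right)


Register state trace:
  MOV R0, 77  → R0 = 77
  SHR R0, 1  → R0 = 77 >> 1 = 77 // 2^1 = 38
Final: R0 = 38

38


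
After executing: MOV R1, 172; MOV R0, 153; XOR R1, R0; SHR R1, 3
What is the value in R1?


Register state trace:
  MOV R1, 172  → R1 = 172 (0b10101100)
  MOV R0, 153  → R0 = 153 (0b10011001)
  XOR R1, R0  → R1 = 172 XOR 153 = 53 (0b00110101)
  SHR R1, 3  → R1 = 53 >> 3 = 6
Final: R1 = 6

6


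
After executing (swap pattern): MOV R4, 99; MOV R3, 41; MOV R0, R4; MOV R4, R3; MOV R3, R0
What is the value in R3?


Register state trace (swap pattern):
  MOV R4, 99  → R4 = 99
  MOV R3, 41  → R3 = 41
  MOV R0, R4  → R0 = 99  (save R4)
  MOV R4, R3  → R4 = 41  (R4 gets R3's value)
  MOV R3, R0  → R3 = 99  (R3 gets saved value)
Final: R3 = 99

99


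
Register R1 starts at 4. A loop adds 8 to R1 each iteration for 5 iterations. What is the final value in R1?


Starting value: R1 = 4
  Iter 1: R1 = 4 + 8 = 12
  Iter 2: R1 = 12 + 8 = 20
  Iter 3: R1 = 20 + 8 = 28
  Iter 4: R1 = 28 + 8 = 36
  Iter 5: R1 = 36 + 8 = 44
Final: R1 = 44

44


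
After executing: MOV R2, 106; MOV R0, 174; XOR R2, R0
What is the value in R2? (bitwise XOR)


Register state trace:
  MOV R2, 106  → R2 = 106 (0b01101010)
  MOV R0, 174  → R0 = 174 (0b10101110)
  XOR R2, R0  → R2 = 106 XOR 174 = 196 (0b11000100)
Final: R2 = 196

196


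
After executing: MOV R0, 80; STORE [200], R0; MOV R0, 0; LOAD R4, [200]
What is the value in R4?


Register and memory trace:
  MOV R0, 80  → R0 = 80
  STORE [200], R0  → mem[200] = 80
  MOV R0, 0  → R0 = 0
  LOAD R4, [200]  → R4 = mem[200] = 80
Final: R4 = 80

80


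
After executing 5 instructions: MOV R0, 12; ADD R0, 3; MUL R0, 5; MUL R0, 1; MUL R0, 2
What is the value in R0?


Register state trace:
  MOV R0, 12  → R0 = 12
  ADD R0, 3  → R0 = 12 + 3 = 15
  MUL R0, 5  → R0 = 15 * 5 = 75
  MUL R0, 1  → R0 = 75 * 1 = 75
  MUL R0, 2  → R0 = 75 * 2 = 150
Final: R0 = 150

150


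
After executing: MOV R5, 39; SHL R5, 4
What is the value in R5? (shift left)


Register state trace:
  MOV R5, 39  → R5 = 39
  SHL R5, 4  → R5 = 39 << 4 = 39 * 2^4 = 624
Final: R5 = 624

624


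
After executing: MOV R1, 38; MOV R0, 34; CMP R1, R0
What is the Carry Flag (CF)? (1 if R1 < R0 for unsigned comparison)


Register state trace:
  MOV R1, 38  → R1 = 38
  MOV R0, 34  → R0 = 34
  CMP R1, R0  → unsigned 38 - 34: no borrow
  38 >= 34, so CF = 0
CF = 0

0


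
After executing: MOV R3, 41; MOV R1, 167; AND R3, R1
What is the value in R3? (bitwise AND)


Register state trace:
  MOV R3, 41  → R3 = 41 (0b00101001)
  MOV R1, 167  → R1 = 167 (0b10100111)
  AND R3, R1  → R3 = 41 AND 167 = 33 (0b00100001)
Final: R3 = 33

33


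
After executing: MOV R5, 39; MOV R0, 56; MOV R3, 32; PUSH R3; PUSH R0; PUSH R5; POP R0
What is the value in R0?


Stack trace (top is rightmost):
  MOV R5, 39  → R5 = 39
  MOV R0, 56  → R0 = 56
  MOV R3, 32  → R3 = 32
  PUSH R3  → stack: [32]
  PUSH R0  → stack: [32, 56]
  PUSH R5  → stack: [32, 56, 39]
  POP R0  → R0 = 39, stack: [32, 56]
Final: R0 = 39

39


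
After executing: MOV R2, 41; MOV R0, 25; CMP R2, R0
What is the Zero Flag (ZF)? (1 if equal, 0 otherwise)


Register state trace:
  MOV R2, 41  → R2 = 41
  MOV R0, 25  → R0 = 25
  CMP R2, R0  → computes 41 - 25 = 16
  Result is nonzero, so values are not equal
ZF = 0

0


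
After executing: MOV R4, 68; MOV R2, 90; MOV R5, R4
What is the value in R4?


Register state trace:
  MOV R4, 68  → R4 = 68
  MOV R2, 90  → R2 = 90
  MOV R5, R4  → R5 = 68
Final: R4 = 68

68


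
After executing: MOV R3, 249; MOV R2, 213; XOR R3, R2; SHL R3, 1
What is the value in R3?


Register state trace:
  MOV R3, 249  → R3 = 249 (0b11111001)
  MOV R2, 213  → R2 = 213 (0b11010101)
  XOR R3, R2  → R3 = 249 XOR 213 = 44 (0b00101100)
  SHL R3, 1  → R3 = 44 << 1 = 88
Final: R3 = 88

88


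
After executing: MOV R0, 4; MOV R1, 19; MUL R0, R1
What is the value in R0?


Register state trace:
  MOV R0, 4  → R0 = 4
  MOV R1, 19  → R1 = 19
  MUL R0, R1  → R0 = 4 * 19 = 76
Final: R0 = 76

76


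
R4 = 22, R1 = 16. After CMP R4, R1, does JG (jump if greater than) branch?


Trace:
  R4 = 22, R1 = 16
  CMP R4, R1  → compares 22 vs 16
  JG checks: is 22 greater than 16?
  22 > 16, so condition is true
Branch taken: Yes

Yes


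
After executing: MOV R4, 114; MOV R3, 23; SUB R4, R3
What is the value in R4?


Register state trace:
  MOV R4, 114  → R4 = 114
  MOV R3, 23  → R3 = 23
  SUB R4, R3  → R4 = 114 - 23 = 91
Final: R4 = 91

91


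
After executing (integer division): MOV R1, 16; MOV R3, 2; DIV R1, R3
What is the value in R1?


Register state trace:
  MOV R1, 16  → R1 = 16
  MOV R3, 2  → R3 = 2
  DIV R1, R3  → R1 = 16 // 2 = 8
Final: R1 = 8

8


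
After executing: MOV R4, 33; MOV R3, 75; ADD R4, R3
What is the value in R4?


Register state trace:
  MOV R4, 33  → R4 = 33
  MOV R3, 75  → R3 = 75
  ADD R4, R3  → R4 = 33 + 75 = 108
Final: R4 = 108

108


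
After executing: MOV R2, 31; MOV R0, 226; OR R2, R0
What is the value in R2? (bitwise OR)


Register state trace:
  MOV R2, 31  → R2 = 31 (0b00011111)
  MOV R0, 226  → R0 = 226 (0b11100010)
  OR R2, R0   → R2 = 31 OR 226 = 255 (0b11111111)
Final: R2 = 255

255


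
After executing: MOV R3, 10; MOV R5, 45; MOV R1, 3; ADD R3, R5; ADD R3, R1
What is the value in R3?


Register state trace:
  MOV R3, 10  → R3 = 10
  MOV R5, 45  → R5 = 45
  MOV R1, 3  → R1 = 3
  ADD R3, R5  → R3 = 10 + 45 = 55
  ADD R3, R1  → R3 = 55 + 3 = 58
Final: R3 = 58

58


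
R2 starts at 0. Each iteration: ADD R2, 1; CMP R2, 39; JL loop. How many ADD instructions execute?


Loop trace (R2 starts at 0, target 39, step 1):
  ADD #1: R2 = 0 + 1 = 1  → 1 < 39, loop
  ADD #2: R2 = 1 + 1 = 2  → 2 < 39, loop
  ADD #3: R2 = 2 + 1 = 3  → 3 < 39, loop
  ADD #4: R2 = 3 + 1 = 4  → 4 < 39, loop
  ADD #5: R2 = 4 + 1 = 5  → 5 < 39, loop
  ADD #6: R2 = 5 + 1 = 6  → 6 < 39, loop
  ADD #7: R2 = 6 + 1 = 7  → 7 < 39, loop
  ADD #8: R2 = 7 + 1 = 8  → 8 < 39, loop
  ADD #9: R2 = 8 + 1 = 9  → 9 < 39, loop
  ADD #10: R2 = 9 + 1 = 10  → 10 < 39, loop
  ADD #11: R2 = 10 + 1 = 11  → 11 < 39, loop
  ADD #12: R2 = 11 + 1 = 12  → 12 < 39, loop
  ADD #13: R2 = 12 + 1 = 13  → 13 < 39, loop
  ADD #14: R2 = 13 + 1 = 14  → 14 < 39, loop
  ADD #15: R2 = 14 + 1 = 15  → 15 < 39, loop
  ADD #16: R2 = 15 + 1 = 16  → 16 < 39, loop
  ADD #17: R2 = 16 + 1 = 17  → 17 < 39, loop
  ADD #18: R2 = 17 + 1 = 18  → 18 < 39, loop
  ADD #19: R2 = 18 + 1 = 19  → 19 < 39, loop
  ADD #20: R2 = 19 + 1 = 20  → 20 < 39, loop
  ADD #21: R2 = 20 + 1 = 21  → 21 < 39, loop
  ADD #22: R2 = 21 + 1 = 22  → 22 < 39, loop
  ADD #23: R2 = 22 + 1 = 23  → 23 < 39, loop
  ADD #24: R2 = 23 + 1 = 24  → 24 < 39, loop
  ADD #25: R2 = 24 + 1 = 25  → 25 < 39, loop
  ADD #26: R2 = 25 + 1 = 26  → 26 < 39, loop
  ADD #27: R2 = 26 + 1 = 27  → 27 < 39, loop
  ADD #28: R2 = 27 + 1 = 28  → 28 < 39, loop
  ADD #29: R2 = 28 + 1 = 29  → 29 < 39, loop
  ADD #30: R2 = 29 + 1 = 30  → 30 < 39, loop
  ADD #31: R2 = 30 + 1 = 31  → 31 < 39, loop
  ADD #32: R2 = 31 + 1 = 32  → 32 < 39, loop
  ADD #33: R2 = 32 + 1 = 33  → 33 < 39, loop
  ADD #34: R2 = 33 + 1 = 34  → 34 < 39, loop
  ADD #35: R2 = 34 + 1 = 35  → 35 < 39, loop
  ADD #36: R2 = 35 + 1 = 36  → 36 < 39, loop
  ADD #37: R2 = 36 + 1 = 37  → 37 < 39, loop
  ADD #38: R2 = 37 + 1 = 38  → 38 < 39, loop
  ADD #39: R2 = 38 + 1 = 39  → 39 >= 39, exit
Total ADD instructions: 39

39


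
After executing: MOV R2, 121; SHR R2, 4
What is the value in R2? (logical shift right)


Register state trace:
  MOV R2, 121  → R2 = 121
  SHR R2, 4  → R2 = 121 >> 4 = 121 // 2^4 = 7
Final: R2 = 7

7


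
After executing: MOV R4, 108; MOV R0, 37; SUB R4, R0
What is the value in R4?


Register state trace:
  MOV R4, 108  → R4 = 108
  MOV R0, 37  → R0 = 37
  SUB R4, R0  → R4 = 108 - 37 = 71
Final: R4 = 71

71


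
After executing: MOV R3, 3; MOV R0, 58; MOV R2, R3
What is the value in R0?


Register state trace:
  MOV R3, 3  → R3 = 3
  MOV R0, 58  → R0 = 58
  MOV R2, R3  → R2 = 3
Final: R0 = 58

58


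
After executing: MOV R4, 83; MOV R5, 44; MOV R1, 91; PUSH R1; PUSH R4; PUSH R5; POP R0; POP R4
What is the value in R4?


Stack trace (top is rightmost):
  MOV R4, 83  → R4 = 83
  MOV R5, 44  → R5 = 44
  MOV R1, 91  → R1 = 91
  PUSH R1  → stack: [91]
  PUSH R4  → stack: [91, 83]
  PUSH R5  → stack: [91, 83, 44]
  POP R0  → R0 = 44, stack: [91, 83]
  POP R4  → R4 = 83, stack: [91]
Final: R4 = 83

83


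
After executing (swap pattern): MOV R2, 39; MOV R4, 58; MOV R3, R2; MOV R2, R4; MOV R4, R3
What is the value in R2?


Register state trace (swap pattern):
  MOV R2, 39  → R2 = 39
  MOV R4, 58  → R4 = 58
  MOV R3, R2  → R3 = 39  (save R2)
  MOV R2, R4  → R2 = 58  (R2 gets R4's value)
  MOV R4, R3  → R4 = 39  (R4 gets saved value)
Final: R2 = 58

58


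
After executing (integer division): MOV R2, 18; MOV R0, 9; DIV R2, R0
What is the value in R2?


Register state trace:
  MOV R2, 18  → R2 = 18
  MOV R0, 9  → R0 = 9
  DIV R2, R0  → R2 = 18 // 9 = 2
Final: R2 = 2

2


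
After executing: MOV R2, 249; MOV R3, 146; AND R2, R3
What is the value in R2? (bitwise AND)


Register state trace:
  MOV R2, 249  → R2 = 249 (0b11111001)
  MOV R3, 146  → R3 = 146 (0b10010010)
  AND R2, R3  → R2 = 249 AND 146 = 144 (0b10010000)
Final: R2 = 144

144


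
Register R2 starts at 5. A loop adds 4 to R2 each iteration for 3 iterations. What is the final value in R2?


Starting value: R2 = 5
  Iter 1: R2 = 5 + 4 = 9
  Iter 2: R2 = 9 + 4 = 13
  Iter 3: R2 = 13 + 4 = 17
Final: R2 = 17

17


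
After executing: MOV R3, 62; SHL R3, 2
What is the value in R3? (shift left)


Register state trace:
  MOV R3, 62  → R3 = 62
  SHL R3, 2  → R3 = 62 << 2 = 62 * 2^2 = 248
Final: R3 = 248

248


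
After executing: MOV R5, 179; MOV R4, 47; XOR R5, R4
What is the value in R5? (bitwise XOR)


Register state trace:
  MOV R5, 179  → R5 = 179 (0b10110011)
  MOV R4, 47  → R4 = 47 (0b00101111)
  XOR R5, R4  → R5 = 179 XOR 47 = 156 (0b10011100)
Final: R5 = 156

156


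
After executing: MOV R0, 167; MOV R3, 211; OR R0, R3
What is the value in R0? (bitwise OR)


Register state trace:
  MOV R0, 167  → R0 = 167 (0b10100111)
  MOV R3, 211  → R3 = 211 (0b11010011)
  OR R0, R3   → R0 = 167 OR 211 = 247 (0b11110111)
Final: R0 = 247

247


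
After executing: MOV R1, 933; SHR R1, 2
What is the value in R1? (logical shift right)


Register state trace:
  MOV R1, 933  → R1 = 933
  SHR R1, 2  → R1 = 933 >> 2 = 933 // 2^2 = 233
Final: R1 = 233

233


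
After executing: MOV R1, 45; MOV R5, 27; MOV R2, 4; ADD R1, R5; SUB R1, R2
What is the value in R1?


Register state trace:
  MOV R1, 45  → R1 = 45
  MOV R5, 27  → R5 = 27
  MOV R2, 4  → R2 = 4
  ADD R1, R5  → R1 = 45 + 27 = 72
  SUB R1, R2  → R1 = 72 - 4 = 68
Final: R1 = 68

68


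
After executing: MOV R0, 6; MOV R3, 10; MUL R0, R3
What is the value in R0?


Register state trace:
  MOV R0, 6  → R0 = 6
  MOV R3, 10  → R3 = 10
  MUL R0, R3  → R0 = 6 * 10 = 60
Final: R0 = 60

60


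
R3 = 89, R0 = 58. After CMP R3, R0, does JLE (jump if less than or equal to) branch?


Trace:
  R3 = 89, R0 = 58
  CMP R3, R0  → compares 89 vs 58
  JLE checks: is 89 less than or equal to 58?
  89 > 58, so condition is false
Branch taken: No

No


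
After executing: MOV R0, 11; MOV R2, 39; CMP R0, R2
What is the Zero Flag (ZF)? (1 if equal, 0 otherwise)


Register state trace:
  MOV R0, 11  → R0 = 11
  MOV R2, 39  → R2 = 39
  CMP R0, R2  → computes 11 - 39 = -28
  Result is nonzero, so values are not equal
ZF = 0

0


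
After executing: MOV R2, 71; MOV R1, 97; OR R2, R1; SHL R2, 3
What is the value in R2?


Register state trace:
  MOV R2, 71  → R2 = 71 (0b01000111)
  MOV R1, 97  → R1 = 97 (0b01100001)
  OR R2, R1  → R2 = 71 OR 97 = 103 (0b01100111)
  SHL R2, 3  → R2 = 103 << 3 = 824
Final: R2 = 824

824


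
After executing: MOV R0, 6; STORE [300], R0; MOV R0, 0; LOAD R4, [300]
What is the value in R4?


Register and memory trace:
  MOV R0, 6  → R0 = 6
  STORE [300], R0  → mem[300] = 6
  MOV R0, 0  → R0 = 0
  LOAD R4, [300]  → R4 = mem[300] = 6
Final: R4 = 6

6


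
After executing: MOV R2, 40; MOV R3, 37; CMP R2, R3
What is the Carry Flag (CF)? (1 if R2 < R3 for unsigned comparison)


Register state trace:
  MOV R2, 40  → R2 = 40
  MOV R3, 37  → R3 = 37
  CMP R2, R3  → unsigned 40 - 37: no borrow
  40 >= 37, so CF = 0
CF = 0

0


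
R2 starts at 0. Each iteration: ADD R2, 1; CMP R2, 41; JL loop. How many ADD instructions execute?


Loop trace (R2 starts at 0, target 41, step 1):
  ADD #1: R2 = 0 + 1 = 1  → 1 < 41, loop
  ADD #2: R2 = 1 + 1 = 2  → 2 < 41, loop
  ADD #3: R2 = 2 + 1 = 3  → 3 < 41, loop
  ADD #4: R2 = 3 + 1 = 4  → 4 < 41, loop
  ADD #5: R2 = 4 + 1 = 5  → 5 < 41, loop
  ADD #6: R2 = 5 + 1 = 6  → 6 < 41, loop
  ADD #7: R2 = 6 + 1 = 7  → 7 < 41, loop
  ADD #8: R2 = 7 + 1 = 8  → 8 < 41, loop
  ADD #9: R2 = 8 + 1 = 9  → 9 < 41, loop
  ADD #10: R2 = 9 + 1 = 10  → 10 < 41, loop
  ADD #11: R2 = 10 + 1 = 11  → 11 < 41, loop
  ADD #12: R2 = 11 + 1 = 12  → 12 < 41, loop
  ADD #13: R2 = 12 + 1 = 13  → 13 < 41, loop
  ADD #14: R2 = 13 + 1 = 14  → 14 < 41, loop
  ADD #15: R2 = 14 + 1 = 15  → 15 < 41, loop
  ADD #16: R2 = 15 + 1 = 16  → 16 < 41, loop
  ADD #17: R2 = 16 + 1 = 17  → 17 < 41, loop
  ADD #18: R2 = 17 + 1 = 18  → 18 < 41, loop
  ADD #19: R2 = 18 + 1 = 19  → 19 < 41, loop
  ADD #20: R2 = 19 + 1 = 20  → 20 < 41, loop
  ADD #21: R2 = 20 + 1 = 21  → 21 < 41, loop
  ADD #22: R2 = 21 + 1 = 22  → 22 < 41, loop
  ADD #23: R2 = 22 + 1 = 23  → 23 < 41, loop
  ADD #24: R2 = 23 + 1 = 24  → 24 < 41, loop
  ADD #25: R2 = 24 + 1 = 25  → 25 < 41, loop
  ADD #26: R2 = 25 + 1 = 26  → 26 < 41, loop
  ADD #27: R2 = 26 + 1 = 27  → 27 < 41, loop
  ADD #28: R2 = 27 + 1 = 28  → 28 < 41, loop
  ADD #29: R2 = 28 + 1 = 29  → 29 < 41, loop
  ADD #30: R2 = 29 + 1 = 30  → 30 < 41, loop
  ADD #31: R2 = 30 + 1 = 31  → 31 < 41, loop
  ADD #32: R2 = 31 + 1 = 32  → 32 < 41, loop
  ADD #33: R2 = 32 + 1 = 33  → 33 < 41, loop
  ADD #34: R2 = 33 + 1 = 34  → 34 < 41, loop
  ADD #35: R2 = 34 + 1 = 35  → 35 < 41, loop
  ADD #36: R2 = 35 + 1 = 36  → 36 < 41, loop
  ADD #37: R2 = 36 + 1 = 37  → 37 < 41, loop
  ADD #38: R2 = 37 + 1 = 38  → 38 < 41, loop
  ADD #39: R2 = 38 + 1 = 39  → 39 < 41, loop
  ADD #40: R2 = 39 + 1 = 40  → 40 < 41, loop
  ADD #41: R2 = 40 + 1 = 41  → 41 >= 41, exit
Total ADD instructions: 41

41


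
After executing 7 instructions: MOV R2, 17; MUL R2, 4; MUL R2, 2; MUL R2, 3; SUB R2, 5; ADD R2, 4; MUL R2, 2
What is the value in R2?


Register state trace:
  MOV R2, 17  → R2 = 17
  MUL R2, 4  → R2 = 17 * 4 = 68
  MUL R2, 2  → R2 = 68 * 2 = 136
  MUL R2, 3  → R2 = 136 * 3 = 408
  SUB R2, 5  → R2 = 408 - 5 = 403
  ADD R2, 4  → R2 = 403 + 4 = 407
  MUL R2, 2  → R2 = 407 * 2 = 814
Final: R2 = 814

814


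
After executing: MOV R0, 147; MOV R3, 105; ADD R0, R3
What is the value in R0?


Register state trace:
  MOV R0, 147  → R0 = 147
  MOV R3, 105  → R3 = 105
  ADD R0, R3  → R0 = 147 + 105 = 252
Final: R0 = 252

252


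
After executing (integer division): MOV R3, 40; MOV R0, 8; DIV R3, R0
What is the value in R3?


Register state trace:
  MOV R3, 40  → R3 = 40
  MOV R0, 8  → R0 = 8
  DIV R3, R0  → R3 = 40 // 8 = 5
Final: R3 = 5

5


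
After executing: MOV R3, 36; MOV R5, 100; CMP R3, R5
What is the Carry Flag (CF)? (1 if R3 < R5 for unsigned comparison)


Register state trace:
  MOV R3, 36  → R3 = 36
  MOV R5, 100  → R5 = 100
  CMP R3, R5  → unsigned 36 - 100: borrow occurs
  36 < 100, so CF = 1
CF = 1

1


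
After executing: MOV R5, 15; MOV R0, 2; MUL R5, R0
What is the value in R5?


Register state trace:
  MOV R5, 15  → R5 = 15
  MOV R0, 2  → R0 = 2
  MUL R5, R0  → R5 = 15 * 2 = 30
Final: R5 = 30

30


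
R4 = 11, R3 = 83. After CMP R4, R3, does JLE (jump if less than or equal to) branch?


Trace:
  R4 = 11, R3 = 83
  CMP R4, R3  → compares 11 vs 83
  JLE checks: is 11 less than or equal to 83?
  11 < 83, so condition is true
Branch taken: Yes

Yes


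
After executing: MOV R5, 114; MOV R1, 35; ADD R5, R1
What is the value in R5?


Register state trace:
  MOV R5, 114  → R5 = 114
  MOV R1, 35  → R1 = 35
  ADD R5, R1  → R5 = 114 + 35 = 149
Final: R5 = 149

149


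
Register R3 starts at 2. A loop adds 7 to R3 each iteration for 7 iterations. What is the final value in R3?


Starting value: R3 = 2
  Iter 1: R3 = 2 + 7 = 9
  Iter 2: R3 = 9 + 7 = 16
  Iter 3: R3 = 16 + 7 = 23
  Iter 4: R3 = 23 + 7 = 30
  Iter 5: R3 = 30 + 7 = 37
  Iter 6: R3 = 37 + 7 = 44
  Iter 7: R3 = 44 + 7 = 51
Final: R3 = 51

51


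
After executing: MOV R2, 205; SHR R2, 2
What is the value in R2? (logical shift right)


Register state trace:
  MOV R2, 205  → R2 = 205
  SHR R2, 2  → R2 = 205 >> 2 = 205 // 2^2 = 51
Final: R2 = 51

51


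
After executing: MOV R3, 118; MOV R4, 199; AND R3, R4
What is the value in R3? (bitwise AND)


Register state trace:
  MOV R3, 118  → R3 = 118 (0b01110110)
  MOV R4, 199  → R4 = 199 (0b11000111)
  AND R3, R4  → R3 = 118 AND 199 = 70 (0b01000110)
Final: R3 = 70

70


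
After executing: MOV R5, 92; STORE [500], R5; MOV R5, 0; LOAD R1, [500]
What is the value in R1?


Register and memory trace:
  MOV R5, 92  → R5 = 92
  STORE [500], R5  → mem[500] = 92
  MOV R5, 0  → R5 = 0
  LOAD R1, [500]  → R1 = mem[500] = 92
Final: R1 = 92

92


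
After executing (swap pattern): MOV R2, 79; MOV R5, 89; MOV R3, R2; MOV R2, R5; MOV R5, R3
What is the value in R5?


Register state trace (swap pattern):
  MOV R2, 79  → R2 = 79
  MOV R5, 89  → R5 = 89
  MOV R3, R2  → R3 = 79  (save R2)
  MOV R2, R5  → R2 = 89  (R2 gets R5's value)
  MOV R5, R3  → R5 = 79  (R5 gets saved value)
Final: R5 = 79

79


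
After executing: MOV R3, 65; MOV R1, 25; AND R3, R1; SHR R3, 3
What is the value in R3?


Register state trace:
  MOV R3, 65  → R3 = 65 (0b01000001)
  MOV R1, 25  → R1 = 25 (0b00011001)
  AND R3, R1  → R3 = 65 AND 25 = 1 (0b00000001)
  SHR R3, 3  → R3 = 1 >> 3 = 0
Final: R3 = 0

0


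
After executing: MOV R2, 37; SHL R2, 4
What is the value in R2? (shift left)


Register state trace:
  MOV R2, 37  → R2 = 37
  SHL R2, 4  → R2 = 37 << 4 = 37 * 2^4 = 592
Final: R2 = 592

592


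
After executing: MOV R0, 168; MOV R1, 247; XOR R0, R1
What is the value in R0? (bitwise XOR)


Register state trace:
  MOV R0, 168  → R0 = 168 (0b10101000)
  MOV R1, 247  → R1 = 247 (0b11110111)
  XOR R0, R1  → R0 = 168 XOR 247 = 95 (0b01011111)
Final: R0 = 95

95


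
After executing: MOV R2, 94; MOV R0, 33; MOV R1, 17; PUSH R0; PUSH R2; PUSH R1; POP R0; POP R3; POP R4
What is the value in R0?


Stack trace (top is rightmost):
  MOV R2, 94  → R2 = 94
  MOV R0, 33  → R0 = 33
  MOV R1, 17  → R1 = 17
  PUSH R0  → stack: [33]
  PUSH R2  → stack: [33, 94]
  PUSH R1  → stack: [33, 94, 17]
  POP R0  → R0 = 17, stack: [33, 94]
  POP R3  → R3 = 94, stack: [33]
  POP R4  → R4 = 33, stack: []
Final: R0 = 17

17


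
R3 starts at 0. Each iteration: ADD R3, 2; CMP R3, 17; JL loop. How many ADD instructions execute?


Loop trace (R3 starts at 0, target 17, step 2):
  ADD #1: R3 = 0 + 2 = 2  → 2 < 17, loop
  ADD #2: R3 = 2 + 2 = 4  → 4 < 17, loop
  ADD #3: R3 = 4 + 2 = 6  → 6 < 17, loop
  ADD #4: R3 = 6 + 2 = 8  → 8 < 17, loop
  ADD #5: R3 = 8 + 2 = 10  → 10 < 17, loop
  ADD #6: R3 = 10 + 2 = 12  → 12 < 17, loop
  ADD #7: R3 = 12 + 2 = 14  → 14 < 17, loop
  ADD #8: R3 = 14 + 2 = 16  → 16 < 17, loop
  ADD #9: R3 = 16 + 2 = 18  → 18 >= 17, exit
Total ADD instructions: 9

9


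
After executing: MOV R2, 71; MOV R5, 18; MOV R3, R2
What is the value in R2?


Register state trace:
  MOV R2, 71  → R2 = 71
  MOV R5, 18  → R5 = 18
  MOV R3, R2  → R3 = 71
Final: R2 = 71

71


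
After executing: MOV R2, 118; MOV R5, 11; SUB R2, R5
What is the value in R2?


Register state trace:
  MOV R2, 118  → R2 = 118
  MOV R5, 11  → R5 = 11
  SUB R2, R5  → R2 = 118 - 11 = 107
Final: R2 = 107

107


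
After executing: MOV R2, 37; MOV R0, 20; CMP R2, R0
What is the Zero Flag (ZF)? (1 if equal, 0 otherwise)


Register state trace:
  MOV R2, 37  → R2 = 37
  MOV R0, 20  → R0 = 20
  CMP R2, R0  → computes 37 - 20 = 17
  Result is nonzero, so values are not equal
ZF = 0

0


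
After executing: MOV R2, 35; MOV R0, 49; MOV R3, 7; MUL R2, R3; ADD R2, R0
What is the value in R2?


Register state trace:
  MOV R2, 35  → R2 = 35
  MOV R0, 49  → R0 = 49
  MOV R3, 7  → R3 = 7
  MUL R2, R3  → R2 = 35 * 7 = 245
  ADD R2, R0  → R2 = 245 + 49 = 294
Final: R2 = 294

294


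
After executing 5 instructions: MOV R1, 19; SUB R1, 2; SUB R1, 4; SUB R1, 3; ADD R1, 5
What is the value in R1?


Register state trace:
  MOV R1, 19  → R1 = 19
  SUB R1, 2  → R1 = 19 - 2 = 17
  SUB R1, 4  → R1 = 17 - 4 = 13
  SUB R1, 3  → R1 = 13 - 3 = 10
  ADD R1, 5  → R1 = 10 + 5 = 15
Final: R1 = 15

15


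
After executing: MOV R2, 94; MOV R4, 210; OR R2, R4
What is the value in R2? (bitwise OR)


Register state trace:
  MOV R2, 94  → R2 = 94 (0b01011110)
  MOV R4, 210  → R4 = 210 (0b11010010)
  OR R2, R4   → R2 = 94 OR 210 = 222 (0b11011110)
Final: R2 = 222

222


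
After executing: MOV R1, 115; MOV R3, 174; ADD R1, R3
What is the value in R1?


Register state trace:
  MOV R1, 115  → R1 = 115
  MOV R3, 174  → R3 = 174
  ADD R1, R3  → R1 = 115 + 174 = 289
Final: R1 = 289

289


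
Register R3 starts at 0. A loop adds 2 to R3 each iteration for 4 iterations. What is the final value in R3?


Starting value: R3 = 0
  Iter 1: R3 = 0 + 2 = 2
  Iter 2: R3 = 2 + 2 = 4
  Iter 3: R3 = 4 + 2 = 6
  Iter 4: R3 = 6 + 2 = 8
Final: R3 = 8

8


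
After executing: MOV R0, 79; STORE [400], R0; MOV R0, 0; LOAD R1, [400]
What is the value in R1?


Register and memory trace:
  MOV R0, 79  → R0 = 79
  STORE [400], R0  → mem[400] = 79
  MOV R0, 0  → R0 = 0
  LOAD R1, [400]  → R1 = mem[400] = 79
Final: R1 = 79

79


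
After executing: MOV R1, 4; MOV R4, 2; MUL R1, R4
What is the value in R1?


Register state trace:
  MOV R1, 4  → R1 = 4
  MOV R4, 2  → R4 = 2
  MUL R1, R4  → R1 = 4 * 2 = 8
Final: R1 = 8

8


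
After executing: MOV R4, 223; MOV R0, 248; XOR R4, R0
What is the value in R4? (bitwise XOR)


Register state trace:
  MOV R4, 223  → R4 = 223 (0b11011111)
  MOV R0, 248  → R0 = 248 (0b11111000)
  XOR R4, R0  → R4 = 223 XOR 248 = 39 (0b00100111)
Final: R4 = 39

39


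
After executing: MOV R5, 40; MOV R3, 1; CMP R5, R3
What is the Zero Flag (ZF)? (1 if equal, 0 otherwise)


Register state trace:
  MOV R5, 40  → R5 = 40
  MOV R3, 1  → R3 = 1
  CMP R5, R3  → computes 40 - 1 = 39
  Result is nonzero, so values are not equal
ZF = 0

0


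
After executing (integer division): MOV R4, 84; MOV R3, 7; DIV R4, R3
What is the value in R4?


Register state trace:
  MOV R4, 84  → R4 = 84
  MOV R3, 7  → R3 = 7
  DIV R4, R3  → R4 = 84 // 7 = 12
Final: R4 = 12

12


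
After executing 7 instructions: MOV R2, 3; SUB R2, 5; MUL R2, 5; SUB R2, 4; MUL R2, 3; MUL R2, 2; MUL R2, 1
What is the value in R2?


Register state trace:
  MOV R2, 3  → R2 = 3
  SUB R2, 5  → R2 = 3 - 5 = -2
  MUL R2, 5  → R2 = -2 * 5 = -10
  SUB R2, 4  → R2 = -10 - 4 = -14
  MUL R2, 3  → R2 = -14 * 3 = -42
  MUL R2, 2  → R2 = -42 * 2 = -84
  MUL R2, 1  → R2 = -84 * 1 = -84
Final: R2 = -84

-84


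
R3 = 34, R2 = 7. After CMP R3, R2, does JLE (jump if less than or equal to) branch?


Trace:
  R3 = 34, R2 = 7
  CMP R3, R2  → compares 34 vs 7
  JLE checks: is 34 less than or equal to 7?
  34 > 7, so condition is false
Branch taken: No

No


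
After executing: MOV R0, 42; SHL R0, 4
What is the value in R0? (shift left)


Register state trace:
  MOV R0, 42  → R0 = 42
  SHL R0, 4  → R0 = 42 << 4 = 42 * 2^4 = 672
Final: R0 = 672

672


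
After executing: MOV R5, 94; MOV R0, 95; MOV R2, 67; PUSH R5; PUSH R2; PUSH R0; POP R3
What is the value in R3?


Stack trace (top is rightmost):
  MOV R5, 94  → R5 = 94
  MOV R0, 95  → R0 = 95
  MOV R2, 67  → R2 = 67
  PUSH R5  → stack: [94]
  PUSH R2  → stack: [94, 67]
  PUSH R0  → stack: [94, 67, 95]
  POP R3  → R3 = 95, stack: [94, 67]
Final: R3 = 95

95


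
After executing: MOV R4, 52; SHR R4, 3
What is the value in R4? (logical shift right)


Register state trace:
  MOV R4, 52  → R4 = 52
  SHR R4, 3  → R4 = 52 >> 3 = 52 // 2^3 = 6
Final: R4 = 6

6


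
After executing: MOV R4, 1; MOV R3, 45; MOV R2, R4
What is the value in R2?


Register state trace:
  MOV R4, 1  → R4 = 1
  MOV R3, 45  → R3 = 45
  MOV R2, R4  → R2 = 1
Final: R2 = 1

1


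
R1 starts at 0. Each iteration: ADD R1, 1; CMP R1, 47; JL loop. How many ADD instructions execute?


Loop trace (R1 starts at 0, target 47, step 1):
  ADD #1: R1 = 0 + 1 = 1  → 1 < 47, loop
  ADD #2: R1 = 1 + 1 = 2  → 2 < 47, loop
  ADD #3: R1 = 2 + 1 = 3  → 3 < 47, loop
  ADD #4: R1 = 3 + 1 = 4  → 4 < 47, loop
  ADD #5: R1 = 4 + 1 = 5  → 5 < 47, loop
  ADD #6: R1 = 5 + 1 = 6  → 6 < 47, loop
  ADD #7: R1 = 6 + 1 = 7  → 7 < 47, loop
  ADD #8: R1 = 7 + 1 = 8  → 8 < 47, loop
  ADD #9: R1 = 8 + 1 = 9  → 9 < 47, loop
  ADD #10: R1 = 9 + 1 = 10  → 10 < 47, loop
  ADD #11: R1 = 10 + 1 = 11  → 11 < 47, loop
  ADD #12: R1 = 11 + 1 = 12  → 12 < 47, loop
  ADD #13: R1 = 12 + 1 = 13  → 13 < 47, loop
  ADD #14: R1 = 13 + 1 = 14  → 14 < 47, loop
  ADD #15: R1 = 14 + 1 = 15  → 15 < 47, loop
  ADD #16: R1 = 15 + 1 = 16  → 16 < 47, loop
  ADD #17: R1 = 16 + 1 = 17  → 17 < 47, loop
  ADD #18: R1 = 17 + 1 = 18  → 18 < 47, loop
  ADD #19: R1 = 18 + 1 = 19  → 19 < 47, loop
  ADD #20: R1 = 19 + 1 = 20  → 20 < 47, loop
  ADD #21: R1 = 20 + 1 = 21  → 21 < 47, loop
  ADD #22: R1 = 21 + 1 = 22  → 22 < 47, loop
  ADD #23: R1 = 22 + 1 = 23  → 23 < 47, loop
  ADD #24: R1 = 23 + 1 = 24  → 24 < 47, loop
  ADD #25: R1 = 24 + 1 = 25  → 25 < 47, loop
  ADD #26: R1 = 25 + 1 = 26  → 26 < 47, loop
  ADD #27: R1 = 26 + 1 = 27  → 27 < 47, loop
  ADD #28: R1 = 27 + 1 = 28  → 28 < 47, loop
  ADD #29: R1 = 28 + 1 = 29  → 29 < 47, loop
  ADD #30: R1 = 29 + 1 = 30  → 30 < 47, loop
  ADD #31: R1 = 30 + 1 = 31  → 31 < 47, loop
  ADD #32: R1 = 31 + 1 = 32  → 32 < 47, loop
  ADD #33: R1 = 32 + 1 = 33  → 33 < 47, loop
  ADD #34: R1 = 33 + 1 = 34  → 34 < 47, loop
  ADD #35: R1 = 34 + 1 = 35  → 35 < 47, loop
  ADD #36: R1 = 35 + 1 = 36  → 36 < 47, loop
  ADD #37: R1 = 36 + 1 = 37  → 37 < 47, loop
  ADD #38: R1 = 37 + 1 = 38  → 38 < 47, loop
  ADD #39: R1 = 38 + 1 = 39  → 39 < 47, loop
  ADD #40: R1 = 39 + 1 = 40  → 40 < 47, loop
  ADD #41: R1 = 40 + 1 = 41  → 41 < 47, loop
  ADD #42: R1 = 41 + 1 = 42  → 42 < 47, loop
  ADD #43: R1 = 42 + 1 = 43  → 43 < 47, loop
  ADD #44: R1 = 43 + 1 = 44  → 44 < 47, loop
  ADD #45: R1 = 44 + 1 = 45  → 45 < 47, loop
  ADD #46: R1 = 45 + 1 = 46  → 46 < 47, loop
  ADD #47: R1 = 46 + 1 = 47  → 47 >= 47, exit
Total ADD instructions: 47

47
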